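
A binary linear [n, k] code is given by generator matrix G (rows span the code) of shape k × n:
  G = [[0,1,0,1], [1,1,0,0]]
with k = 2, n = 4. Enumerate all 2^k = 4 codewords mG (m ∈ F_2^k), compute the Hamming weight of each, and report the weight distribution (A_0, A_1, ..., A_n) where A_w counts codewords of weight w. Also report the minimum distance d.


Weight distribution: A_0 = 1, A_2 = 3. Minimum distance d = 2.

Enumerate all 2^2 = 4 messages m ∈ F_2^2.
For each, compute codeword c = mG in F_2^4, then tally its weight.
  m = 00 → c = 0000, weight = 0.
  m = 10 → c = 0101, weight = 2.
  m = 01 → c = 1100, weight = 2.
  m = 11 → c = 1001, weight = 2.
Tally weights:
  weight 0: 1 codewords.
  weight 2: 3 codewords.
Minimum distance d = smallest w > 0 with A_w > 0 = 2.
Sanity: Σ A_w = 4 = 2^2 = 4 ✓.


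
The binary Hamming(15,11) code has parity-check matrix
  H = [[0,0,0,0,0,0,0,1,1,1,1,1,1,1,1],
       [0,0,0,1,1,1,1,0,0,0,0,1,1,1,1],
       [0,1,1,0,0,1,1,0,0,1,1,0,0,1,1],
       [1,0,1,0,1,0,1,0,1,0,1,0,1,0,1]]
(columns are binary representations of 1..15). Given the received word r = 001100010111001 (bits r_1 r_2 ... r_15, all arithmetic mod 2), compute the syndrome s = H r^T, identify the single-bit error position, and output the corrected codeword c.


s = (1, 1, 0, 1)^T, error position = 13, corrected codeword c = 001100010111101

Compute s = H r^T mod 2 one row at a time:
  s_1 = 1 + 0 + 1 + 1 + 1 + 0 + 0 + 1 = 5 ≡ 1 (mod 2).
  s_2 = 1 + 0 + 0 + 0 + 1 + 0 + 0 + 1 = 3 ≡ 1 (mod 2).
  s_3 = 0 + 1 + 0 + 0 + 1 + 1 + 0 + 1 = 4 ≡ 0 (mod 2).
  s_4 = 0 + 1 + 0 + 0 + 0 + 1 + 0 + 1 = 3 ≡ 1 (mod 2).
s = (1, 1, 0, 1)^T — this equals column 13 of H (binary 1101), so error is at position 13.
Correct: flip bit 13 of r = 001100010111001 to get c = 001100010111101.


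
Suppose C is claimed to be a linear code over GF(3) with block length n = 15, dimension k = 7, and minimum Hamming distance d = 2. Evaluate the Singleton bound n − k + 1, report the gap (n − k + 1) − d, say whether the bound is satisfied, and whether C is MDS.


Singleton RHS = n − k + 1 = 9, slack = 7, bound satisfied, not MDS.

Singleton bound: d ≤ n − k + 1.
Here n = 15, k = 7, so n − k + 1 = 9.
Given d = 2, check d ≤ 9: YES.
Slack = (n − k + 1) − d = 7.
The code is NOT MDS (slack = 7 > 0).
Description: the claimed parameters are [15, 7, 2]_3; such a code would be non-MDS.


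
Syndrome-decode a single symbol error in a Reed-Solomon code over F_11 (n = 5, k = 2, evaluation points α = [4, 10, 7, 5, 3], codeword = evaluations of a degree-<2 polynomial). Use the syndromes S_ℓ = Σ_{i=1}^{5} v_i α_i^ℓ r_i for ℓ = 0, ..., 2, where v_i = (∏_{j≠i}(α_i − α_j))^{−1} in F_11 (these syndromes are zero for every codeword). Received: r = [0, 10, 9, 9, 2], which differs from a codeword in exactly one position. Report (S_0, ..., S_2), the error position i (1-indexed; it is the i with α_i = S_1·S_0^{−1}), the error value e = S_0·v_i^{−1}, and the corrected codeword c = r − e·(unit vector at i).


S = (3, 10, 4), error at position 3, error magnitude e = 4, c = [0, 10, 5, 9, 2].

Step 1: column multipliers v_i = (∏_{j≠i}(α_i − α_j))^{−1} mod 11.
  i = 1 (α = 4): (4−10)(4−7)(4−5)(4−3) = (−6)·(−3)·(−1)·1 = −18 ≡ 4, so v_1 = 4^{−1} = 3 (mod 11).
  i = 2 (α = 10): (10−4)(10−7)(10−5)(10−3) = 6·3·5·7 = 630 ≡ 3, so v_2 = 3^{−1} = 4 (mod 11).
  i = 3 (α = 7): (7−4)(7−10)(7−5)(7−3) = 3·(−3)·2·4 = −72 ≡ 5, so v_3 = 5^{−1} = 9 (mod 11).
  i = 4 (α = 5): (5−4)(5−10)(5−7)(5−3) = 1·(−5)·(−2)·2 = 20 ≡ 9, so v_4 = 9^{−1} = 5 (mod 11).
  i = 5 (α = 3): (3−4)(3−10)(3−7)(3−5) = (−1)·(−7)·(−4)·(−2) = 56 ≡ 1, so v_5 = 1^{−1} = 1 (mod 11).
  v = [3, 4, 9, 5, 1].
Step 2: syndromes of r = [0, 10, 9, 9, 2] (all sums mod 11).
  S_0 = Σ v_i r_i = 3·0 + 4·10 + 9·9 + 5·9 + 1·2 = 168 ≡ 3.
  S_1 = Σ v_i α_i r_i = 3·4·0 + 4·10·10 + 9·7·9 + 5·5·9 + 1·3·2 = 1198 ≡ 10.
  α_i^2 mod 11 = [5, 1, 5, 3, 9].
  S_2 = Σ v_i α_i^2 r_i = 3·5·0 + 4·1·10 + 9·5·9 + 5·3·9 + 1·9·2 = 598 ≡ 4.
  S = (3, 10, 4) ≠ 0, so r is not a codeword (an error is present).
Step 3: locate the error. For a single error e at position i, S_ℓ = v_i·e·α_i^ℓ, so α_err = S_1/S_0.
  S_0^{−1} = 3^{−1} = 4 (mod 11), so α_err = 10·4 = 40 ≡ 7 = α_3. Error position i = 3.
  Consistency check: S_2/S_1 = 4·10 = 40 ≡ 7 = α_err ✓ (single-error assumption holds).
Step 4: error magnitude e = S_0/v_3 = S_0·∏_{j≠3}(α_3 − α_j) = 3·5 = 15 ≡ 4 (mod 11).
Step 5: correct position 3: c_3 = r_3 − e = 9 − 4 ≡ 5 (mod 11). Hence c = [0, 10, 5, 9, 2].
  Check: interpolating c through the α_i gives m(x) = 8 + 9·x (degree < 2) with m(α_i) = c_i for every i, so c is indeed a codeword.


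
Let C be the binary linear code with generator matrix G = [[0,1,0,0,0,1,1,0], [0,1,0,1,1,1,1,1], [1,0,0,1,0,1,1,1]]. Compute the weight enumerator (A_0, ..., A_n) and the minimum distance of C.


Weight distribution: A_0 = 1, A_3 = 3, A_4 = 2, A_5 = 1, A_6 = 1. Minimum distance d = 3.

Enumerate all 2^3 = 8 messages m ∈ F_2^3.
For each, compute codeword c = mG in F_2^8, then tally its weight.
  m = 000 → c = 00000000, weight = 0.
  m = 100 → c = 01000110, weight = 3.
  m = 010 → c = 01011111, weight = 6.
  m = 110 → c = 00011001, weight = 3.
  m = 001 → c = 10010111, weight = 5.
  m = 101 → c = 11010001, weight = 4.
  m = 011 → c = 11001000, weight = 3.
  m = 111 → c = 10001110, weight = 4.
Tally weights:
  weight 0: 1 codewords.
  weight 3: 3 codewords.
  weight 4: 2 codewords.
  weight 5: 1 codewords.
  weight 6: 1 codewords.
Minimum distance d = smallest w > 0 with A_w > 0 = 3.
Sanity: Σ A_w = 8 = 2^3 = 8 ✓.


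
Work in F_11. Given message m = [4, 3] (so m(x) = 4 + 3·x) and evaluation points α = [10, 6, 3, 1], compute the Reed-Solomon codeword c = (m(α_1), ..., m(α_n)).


c = [1, 0, 2, 7]

Message polynomial: m(x) = 4 + 3·x (mod 11).
For each evaluation point α_i, compute m(α_i) mod 11:
  α_1 = 10: Horner steps 3 → 1, so m(10) = 1.
  α_2 = 6: Horner steps 3 → 0, so m(6) = 0.
  α_3 = 3: Horner steps 3 → 2, so m(3) = 2.
  α_4 = 1: Horner steps 3 → 7, so m(1) = 7.
Codeword c = [1, 0, 2, 7] ∈ F_11^4.


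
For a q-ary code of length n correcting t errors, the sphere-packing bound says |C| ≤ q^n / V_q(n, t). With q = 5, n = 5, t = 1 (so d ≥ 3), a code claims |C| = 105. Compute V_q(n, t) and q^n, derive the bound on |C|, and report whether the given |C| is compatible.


V_q(n, t) = 21, q^n = 3125, Hamming bound = 148, |C| = 105 ≤ bound (satisfied).

Step 1: Compute V_q(n, t) = Σ_{j=0}^1 C(n, j) (q−1)^j.
  j = 0: C(5,0)·(4)^0 = 1·1 = 1.
  j = 1: C(5,1)·(4)^1 = 5·4 = 20.
  V_q(n, t) = 1 + 20 = 21.
Step 2: q^n = 5^5 = 3125.
Step 3: Hamming bound ⌊q^n / V_q(n,t)⌋ = ⌊3125/21⌋ = 148.
Step 4: Compare |C| = 105 to 148: satisfied.
The claimed |C| lies below the Hamming bound.


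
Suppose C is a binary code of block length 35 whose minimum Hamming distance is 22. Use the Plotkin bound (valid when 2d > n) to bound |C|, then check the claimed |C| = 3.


Plotkin bound M ≤ 4; given |C| = 3 ≤ bound (satisfied).

Check applicability: 2d = 44, n = 35.
2d − n = 9 > 0, so Plotkin applies.
Compute d/(2d−n) = 22/9 ≈ 2.4444.
⌊d/(2d−n)⌋ = 2.
Plotkin bound: M ≤ 2·2 = 4.
Given |C| = 3, check: satisfied.
This |C| is below the Plotkin bound.


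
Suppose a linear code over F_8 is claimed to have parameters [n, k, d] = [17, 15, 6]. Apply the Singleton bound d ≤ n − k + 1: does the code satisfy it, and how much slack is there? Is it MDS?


Singleton RHS = n − k + 1 = 3, slack = -3, bound violated (no such code; not MDS).

Singleton bound: d ≤ n − k + 1.
Here n = 17, k = 15, so n − k + 1 = 3.
Given d = 6, check d ≤ 3: NO.
Slack = (n − k + 1) − d = -3.
The slack is negative: d = 6 exceeds n − k + 1 = 3 by 3, so the Singleton bound is violated and no linear [17, 15, 6]_8 code can exist. In particular it is not MDS (MDS requires d = n − k + 1 exactly).
Description: the claimed parameters are [17, 15, 6]_8; such a code would be impossible (violates the Singleton bound).


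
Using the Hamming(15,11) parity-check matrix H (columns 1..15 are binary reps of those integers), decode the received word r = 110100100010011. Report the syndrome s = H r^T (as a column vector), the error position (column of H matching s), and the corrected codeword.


s = (1, 0, 1, 0)^T, error position = 10, corrected codeword c = 110100100110011

Compute s = H r^T mod 2 one row at a time:
  s_1 = 0 + 0 + 0 + 1 + 0 + 0 + 1 + 1 = 3 ≡ 1 (mod 2).
  s_2 = 1 + 0 + 0 + 1 + 0 + 0 + 1 + 1 = 4 ≡ 0 (mod 2).
  s_3 = 1 + 0 + 0 + 1 + 0 + 1 + 1 + 1 = 5 ≡ 1 (mod 2).
  s_4 = 1 + 0 + 0 + 1 + 0 + 1 + 0 + 1 = 4 ≡ 0 (mod 2).
s = (1, 0, 1, 0)^T — this equals column 10 of H (binary 1010), so error is at position 10.
Correct: flip bit 10 of r = 110100100010011 to get c = 110100100110011.


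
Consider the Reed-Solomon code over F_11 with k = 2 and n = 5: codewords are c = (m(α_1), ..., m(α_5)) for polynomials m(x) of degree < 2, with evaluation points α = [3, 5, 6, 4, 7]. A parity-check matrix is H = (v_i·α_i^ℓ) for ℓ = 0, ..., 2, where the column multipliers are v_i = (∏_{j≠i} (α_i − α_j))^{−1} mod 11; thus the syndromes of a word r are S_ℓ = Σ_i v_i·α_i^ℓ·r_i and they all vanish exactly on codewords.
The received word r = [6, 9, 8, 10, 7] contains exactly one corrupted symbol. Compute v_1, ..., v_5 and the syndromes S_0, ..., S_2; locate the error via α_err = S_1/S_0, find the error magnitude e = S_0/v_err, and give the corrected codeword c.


S = (3, 9, 5), error at position 1, error magnitude e = 6, c = [0, 9, 8, 10, 7].

Step 1: column multipliers v_i = (∏_{j≠i}(α_i − α_j))^{−1} mod 11.
  i = 1 (α = 3): (3−5)(3−6)(3−4)(3−7) = (−2)·(−3)·(−1)·(−4) = 24 ≡ 2, so v_1 = 2^{−1} = 6 (mod 11).
  i = 2 (α = 5): (5−3)(5−6)(5−4)(5−7) = 2·(−1)·1·(−2) = 4 ≡ 4, so v_2 = 4^{−1} = 3 (mod 11).
  i = 3 (α = 6): (6−3)(6−5)(6−4)(6−7) = 3·1·2·(−1) = −6 ≡ 5, so v_3 = 5^{−1} = 9 (mod 11).
  i = 4 (α = 4): (4−3)(4−5)(4−6)(4−7) = 1·(−1)·(−2)·(−3) = −6 ≡ 5, so v_4 = 5^{−1} = 9 (mod 11).
  i = 5 (α = 7): (7−3)(7−5)(7−6)(7−4) = 4·2·1·3 = 24 ≡ 2, so v_5 = 2^{−1} = 6 (mod 11).
  v = [6, 3, 9, 9, 6].
Step 2: syndromes of r = [6, 9, 8, 10, 7] (all sums mod 11).
  S_0 = Σ v_i r_i = 6·6 + 3·9 + 9·8 + 9·10 + 6·7 = 267 ≡ 3.
  S_1 = Σ v_i α_i r_i = 6·3·6 + 3·5·9 + 9·6·8 + 9·4·10 + 6·7·7 = 1329 ≡ 9.
  α_i^2 mod 11 = [9, 3, 3, 5, 5].
  S_2 = Σ v_i α_i^2 r_i = 6·9·6 + 3·3·9 + 9·3·8 + 9·5·10 + 6·5·7 = 1281 ≡ 5.
  S = (3, 9, 5) ≠ 0, so r is not a codeword (an error is present).
Step 3: locate the error. For a single error e at position i, S_ℓ = v_i·e·α_i^ℓ, so α_err = S_1/S_0.
  S_0^{−1} = 3^{−1} = 4 (mod 11), so α_err = 9·4 = 36 ≡ 3 = α_1. Error position i = 1.
  Consistency check: S_2/S_1 = 5·5 = 25 ≡ 3 = α_err ✓ (single-error assumption holds).
Step 4: error magnitude e = S_0/v_1 = S_0·∏_{j≠1}(α_1 − α_j) = 3·2 = 6 ≡ 6 (mod 11).
Step 5: correct position 1: c_1 = r_1 − e = 6 − 6 ≡ 0 (mod 11). Hence c = [0, 9, 8, 10, 7].
  Check: interpolating c through the α_i gives m(x) = 3 + 10·x (degree < 2) with m(α_i) = c_i for every i, so c is indeed a codeword.


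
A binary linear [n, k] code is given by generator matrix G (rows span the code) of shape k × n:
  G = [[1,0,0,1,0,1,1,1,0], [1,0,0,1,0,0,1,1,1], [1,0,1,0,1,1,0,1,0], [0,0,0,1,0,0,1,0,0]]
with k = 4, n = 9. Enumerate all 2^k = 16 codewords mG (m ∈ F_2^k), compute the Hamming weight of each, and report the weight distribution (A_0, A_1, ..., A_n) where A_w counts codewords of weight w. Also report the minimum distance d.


Weight distribution: A_0 = 1, A_2 = 3, A_3 = 2, A_4 = 3, A_5 = 4, A_6 = 1, A_7 = 2. Minimum distance d = 2.

Enumerate all 2^4 = 16 messages m ∈ F_2^4.
For each, compute codeword c = mG in F_2^9, then tally its weight.
  m = 0000 → c = 000000000, weight = 0.
  m = 1000 → c = 100101110, weight = 5.
  m = 0100 → c = 100100111, weight = 5.
  m = 1100 → c = 000001001, weight = 2.
  m = 0010 → c = 101011010, weight = 5.
  m = 1010 → c = 001110100, weight = 4.
  m = 0110 → c = 001111101, weight = 6.
  m = 1110 → c = 101010011, weight = 5.
  m = 0001 → c = 000100100, weight = 2.
  m = 1001 → c = 100001010, weight = 3.
  m = 0101 → c = 100000011, weight = 3.
  m = 1101 → c = 000101101, weight = 4.
  m = 0011 → c = 101111110, weight = 7.
  m = 1011 → c = 001010000, weight = 2.
  m = 0111 → c = 001011001, weight = 4.
  m = 1111 → c = 101110111, weight = 7.
Tally weights:
  weight 0: 1 codewords.
  weight 2: 3 codewords.
  weight 3: 2 codewords.
  weight 4: 3 codewords.
  weight 5: 4 codewords.
  weight 6: 1 codewords.
  weight 7: 2 codewords.
Minimum distance d = smallest w > 0 with A_w > 0 = 2.
Sanity: Σ A_w = 16 = 2^4 = 16 ✓.


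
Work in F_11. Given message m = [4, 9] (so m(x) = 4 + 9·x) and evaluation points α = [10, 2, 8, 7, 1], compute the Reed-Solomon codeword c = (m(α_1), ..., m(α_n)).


c = [6, 0, 10, 1, 2]

Message polynomial: m(x) = 4 + 9·x (mod 11).
For each evaluation point α_i, compute m(α_i) mod 11:
  α_1 = 10: Horner steps 9 → 6, so m(10) = 6.
  α_2 = 2: Horner steps 9 → 0, so m(2) = 0.
  α_3 = 8: Horner steps 9 → 10, so m(8) = 10.
  α_4 = 7: Horner steps 9 → 1, so m(7) = 1.
  α_5 = 1: Horner steps 9 → 2, so m(1) = 2.
Codeword c = [6, 0, 10, 1, 2] ∈ F_11^5.


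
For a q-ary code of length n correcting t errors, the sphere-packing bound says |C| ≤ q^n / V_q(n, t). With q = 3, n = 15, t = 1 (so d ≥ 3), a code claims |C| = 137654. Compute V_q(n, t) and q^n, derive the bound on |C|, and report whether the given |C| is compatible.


V_q(n, t) = 31, q^n = 14348907, Hamming bound = 462867, |C| = 137654 ≤ bound (satisfied).

Step 1: Compute V_q(n, t) = Σ_{j=0}^1 C(n, j) (q−1)^j.
  j = 0: C(15,0)·(2)^0 = 1·1 = 1.
  j = 1: C(15,1)·(2)^1 = 15·2 = 30.
  V_q(n, t) = 1 + 30 = 31.
Step 2: q^n = 3^15 = 14348907.
Step 3: Hamming bound ⌊q^n / V_q(n,t)⌋ = ⌊14348907/31⌋ = 462867.
Step 4: Compare |C| = 137654 to 462867: satisfied.
The claimed |C| lies below the Hamming bound.


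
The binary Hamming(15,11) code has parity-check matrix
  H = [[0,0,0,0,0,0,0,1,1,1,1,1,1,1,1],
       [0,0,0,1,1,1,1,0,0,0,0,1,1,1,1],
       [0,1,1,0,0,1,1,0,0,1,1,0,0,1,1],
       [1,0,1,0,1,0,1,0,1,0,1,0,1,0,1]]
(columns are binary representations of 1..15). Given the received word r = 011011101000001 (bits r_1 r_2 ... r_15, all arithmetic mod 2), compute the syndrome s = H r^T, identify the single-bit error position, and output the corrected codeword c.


s = (0, 0, 1, 1)^T, error position = 3, corrected codeword c = 010011101000001

Compute s = H r^T mod 2 one row at a time:
  s_1 = 0 + 1 + 0 + 0 + 0 + 0 + 0 + 1 = 2 ≡ 0 (mod 2).
  s_2 = 0 + 1 + 1 + 1 + 0 + 0 + 0 + 1 = 4 ≡ 0 (mod 2).
  s_3 = 1 + 1 + 1 + 1 + 0 + 0 + 0 + 1 = 5 ≡ 1 (mod 2).
  s_4 = 0 + 1 + 1 + 1 + 1 + 0 + 0 + 1 = 5 ≡ 1 (mod 2).
s = (0, 0, 1, 1)^T — this equals column 3 of H (binary 0011), so error is at position 3.
Correct: flip bit 3 of r = 011011101000001 to get c = 010011101000001.


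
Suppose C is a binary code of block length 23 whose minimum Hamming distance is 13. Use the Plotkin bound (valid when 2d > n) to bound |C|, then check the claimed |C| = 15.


Plotkin bound M ≤ 8; given |C| = 15 > bound (violated).

Check applicability: 2d = 26, n = 23.
2d − n = 3 > 0, so Plotkin applies.
Compute d/(2d−n) = 13/3 ≈ 4.3333.
⌊d/(2d−n)⌋ = 4.
Plotkin bound: M ≤ 2·4 = 8.
Given |C| = 15, check: VIOLATED.
This |C| is above the Plotkin bound, so no binary code with n = 23, d = 13 and 15 codewords exists.


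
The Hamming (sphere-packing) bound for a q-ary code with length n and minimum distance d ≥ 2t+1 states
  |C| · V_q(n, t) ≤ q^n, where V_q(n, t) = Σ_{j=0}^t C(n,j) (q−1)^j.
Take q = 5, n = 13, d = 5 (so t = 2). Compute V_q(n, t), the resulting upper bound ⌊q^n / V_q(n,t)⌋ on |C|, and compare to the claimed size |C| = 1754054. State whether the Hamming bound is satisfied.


V_q(n, t) = 1301, q^n = 1220703125, Hamming bound = 938280, |C| = 1754054 > bound (violated).

Step 1: Compute V_q(n, t) = Σ_{j=0}^2 C(n, j) (q−1)^j.
  j = 0: C(13,0)·(4)^0 = 1·1 = 1.
  j = 1: C(13,1)·(4)^1 = 13·4 = 52.
  j = 2: C(13,2)·(4)^2 = 78·16 = 1248.
  V_q(n, t) = 1 + 52 + 1248 = 1301.
Step 2: q^n = 5^13 = 1220703125.
Step 3: Hamming bound ⌊q^n / V_q(n,t)⌋ = ⌊1220703125/1301⌋ = 938280.
Step 4: Compare |C| = 1754054 to 938280: violated.
The claimed |C| lies above the Hamming bound, so no 5-ary code of length 13 with d ≥ 5 can have 1754054 codewords.


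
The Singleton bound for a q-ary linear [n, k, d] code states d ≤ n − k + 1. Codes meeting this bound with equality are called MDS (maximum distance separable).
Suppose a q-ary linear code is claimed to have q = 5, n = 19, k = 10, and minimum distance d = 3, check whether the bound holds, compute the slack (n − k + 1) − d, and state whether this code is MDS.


Singleton RHS = n − k + 1 = 10, slack = 7, bound satisfied, not MDS.

Singleton bound: d ≤ n − k + 1.
Here n = 19, k = 10, so n − k + 1 = 10.
Given d = 3, check d ≤ 10: YES.
Slack = (n − k + 1) − d = 7.
The code is NOT MDS (slack = 7 > 0).
Description: the claimed parameters are [19, 10, 3]_5; such a code would be non-MDS.


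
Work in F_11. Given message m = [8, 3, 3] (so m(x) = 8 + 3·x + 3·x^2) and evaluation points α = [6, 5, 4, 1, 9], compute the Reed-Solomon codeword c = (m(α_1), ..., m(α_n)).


c = [2, 10, 2, 3, 3]

Message polynomial: m(x) = 8 + 3·x + 3·x^2 (mod 11).
For each evaluation point α_i, compute m(α_i) mod 11:
  α_1 = 6: Horner steps 3 → 10 → 2, so m(6) = 2.
  α_2 = 5: Horner steps 3 → 7 → 10, so m(5) = 10.
  α_3 = 4: Horner steps 3 → 4 → 2, so m(4) = 2.
  α_4 = 1: Horner steps 3 → 6 → 3, so m(1) = 3.
  α_5 = 9: Horner steps 3 → 8 → 3, so m(9) = 3.
Codeword c = [2, 10, 2, 3, 3] ∈ F_11^5.


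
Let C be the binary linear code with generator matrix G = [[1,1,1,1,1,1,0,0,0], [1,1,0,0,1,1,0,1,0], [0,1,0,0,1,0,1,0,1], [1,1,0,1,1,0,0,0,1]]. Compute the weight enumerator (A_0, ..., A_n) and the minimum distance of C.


Weight distribution: A_0 = 1, A_3 = 3, A_4 = 3, A_5 = 4, A_6 = 4, A_7 = 1. Minimum distance d = 3.

Enumerate all 2^4 = 16 messages m ∈ F_2^4.
For each, compute codeword c = mG in F_2^9, then tally its weight.
  m = 0000 → c = 000000000, weight = 0.
  m = 1000 → c = 111111000, weight = 6.
  m = 0100 → c = 110011010, weight = 5.
  m = 1100 → c = 001100010, weight = 3.
  m = 0010 → c = 010010101, weight = 4.
  m = 1010 → c = 101101101, weight = 6.
  m = 0110 → c = 100001111, weight = 5.
  m = 1110 → c = 011110111, weight = 7.
  m = 0001 → c = 110110001, weight = 5.
  m = 1001 → c = 001001001, weight = 3.
  m = 0101 → c = 000101011, weight = 4.
  m = 1101 → c = 111010011, weight = 6.
  m = 0011 → c = 100100100, weight = 3.
  m = 1011 → c = 011011100, weight = 5.
  m = 0111 → c = 010111110, weight = 6.
  m = 1111 → c = 101000110, weight = 4.
Tally weights:
  weight 0: 1 codewords.
  weight 3: 3 codewords.
  weight 4: 3 codewords.
  weight 5: 4 codewords.
  weight 6: 4 codewords.
  weight 7: 1 codewords.
Minimum distance d = smallest w > 0 with A_w > 0 = 3.
Sanity: Σ A_w = 16 = 2^4 = 16 ✓.


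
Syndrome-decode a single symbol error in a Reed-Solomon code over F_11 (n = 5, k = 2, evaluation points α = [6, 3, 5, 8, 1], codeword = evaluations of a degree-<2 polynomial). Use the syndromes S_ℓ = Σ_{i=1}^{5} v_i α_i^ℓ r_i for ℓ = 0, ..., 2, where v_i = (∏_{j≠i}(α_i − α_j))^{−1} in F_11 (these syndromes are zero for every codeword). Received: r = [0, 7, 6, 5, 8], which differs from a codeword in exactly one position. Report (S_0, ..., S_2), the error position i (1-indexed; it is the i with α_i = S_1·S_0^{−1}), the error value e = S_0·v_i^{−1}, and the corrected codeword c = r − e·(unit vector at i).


S = (6, 4, 10), error at position 4, error magnitude e = 6, c = [0, 7, 6, 10, 8].

Step 1: column multipliers v_i = (∏_{j≠i}(α_i − α_j))^{−1} mod 11.
  i = 1 (α = 6): (6−3)(6−5)(6−8)(6−1) = 3·1·(−2)·5 = −30 ≡ 3, so v_1 = 3^{−1} = 4 (mod 11).
  i = 2 (α = 3): (3−6)(3−5)(3−8)(3−1) = (−3)·(−2)·(−5)·2 = −60 ≡ 6, so v_2 = 6^{−1} = 2 (mod 11).
  i = 3 (α = 5): (5−6)(5−3)(5−8)(5−1) = (−1)·2·(−3)·4 = 24 ≡ 2, so v_3 = 2^{−1} = 6 (mod 11).
  i = 4 (α = 8): (8−6)(8−3)(8−5)(8−1) = 2·5·3·7 = 210 ≡ 1, so v_4 = 1^{−1} = 1 (mod 11).
  i = 5 (α = 1): (1−6)(1−3)(1−5)(1−8) = (−5)·(−2)·(−4)·(−7) = 280 ≡ 5, so v_5 = 5^{−1} = 9 (mod 11).
  v = [4, 2, 6, 1, 9].
Step 2: syndromes of r = [0, 7, 6, 5, 8] (all sums mod 11).
  S_0 = Σ v_i r_i = 4·0 + 2·7 + 6·6 + 1·5 + 9·8 = 127 ≡ 6.
  S_1 = Σ v_i α_i r_i = 4·6·0 + 2·3·7 + 6·5·6 + 1·8·5 + 9·1·8 = 334 ≡ 4.
  α_i^2 mod 11 = [3, 9, 3, 9, 1].
  S_2 = Σ v_i α_i^2 r_i = 4·3·0 + 2·9·7 + 6·3·6 + 1·9·5 + 9·1·8 = 351 ≡ 10.
  S = (6, 4, 10) ≠ 0, so r is not a codeword (an error is present).
Step 3: locate the error. For a single error e at position i, S_ℓ = v_i·e·α_i^ℓ, so α_err = S_1/S_0.
  S_0^{−1} = 6^{−1} = 2 (mod 11), so α_err = 4·2 = 8 ≡ 8 = α_4. Error position i = 4.
  Consistency check: S_2/S_1 = 10·3 = 30 ≡ 8 = α_err ✓ (single-error assumption holds).
Step 4: error magnitude e = S_0/v_4 = S_0·∏_{j≠4}(α_4 − α_j) = 6·1 = 6 ≡ 6 (mod 11).
Step 5: correct position 4: c_4 = r_4 − e = 5 − 6 ≡ 10 (mod 11). Hence c = [0, 7, 6, 10, 8].
  Check: interpolating c through the α_i gives m(x) = 3 + 5·x (degree < 2) with m(α_i) = c_i for every i, so c is indeed a codeword.


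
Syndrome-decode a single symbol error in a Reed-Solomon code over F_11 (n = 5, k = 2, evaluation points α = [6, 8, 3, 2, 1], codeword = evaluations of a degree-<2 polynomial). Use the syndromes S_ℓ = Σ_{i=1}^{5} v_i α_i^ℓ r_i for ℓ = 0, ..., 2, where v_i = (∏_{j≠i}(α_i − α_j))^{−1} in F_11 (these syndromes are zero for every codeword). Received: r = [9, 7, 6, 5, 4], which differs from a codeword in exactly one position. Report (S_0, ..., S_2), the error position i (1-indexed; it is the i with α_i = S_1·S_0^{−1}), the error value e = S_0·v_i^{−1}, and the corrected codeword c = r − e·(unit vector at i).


S = (9, 6, 4), error at position 2, error magnitude e = 7, c = [9, 0, 6, 5, 4].

Step 1: column multipliers v_i = (∏_{j≠i}(α_i − α_j))^{−1} mod 11.
  i = 1 (α = 6): (6−8)(6−3)(6−2)(6−1) = (−2)·3·4·5 = −120 ≡ 1, so v_1 = 1^{−1} = 1 (mod 11).
  i = 2 (α = 8): (8−6)(8−3)(8−2)(8−1) = 2·5·6·7 = 420 ≡ 2, so v_2 = 2^{−1} = 6 (mod 11).
  i = 3 (α = 3): (3−6)(3−8)(3−2)(3−1) = (−3)·(−5)·1·2 = 30 ≡ 8, so v_3 = 8^{−1} = 7 (mod 11).
  i = 4 (α = 2): (2−6)(2−8)(2−3)(2−1) = (−4)·(−6)·(−1)·1 = −24 ≡ 9, so v_4 = 9^{−1} = 5 (mod 11).
  i = 5 (α = 1): (1−6)(1−8)(1−3)(1−2) = (−5)·(−7)·(−2)·(−1) = 70 ≡ 4, so v_5 = 4^{−1} = 3 (mod 11).
  v = [1, 6, 7, 5, 3].
Step 2: syndromes of r = [9, 7, 6, 5, 4] (all sums mod 11).
  S_0 = Σ v_i r_i = 1·9 + 6·7 + 7·6 + 5·5 + 3·4 = 130 ≡ 9.
  S_1 = Σ v_i α_i r_i = 1·6·9 + 6·8·7 + 7·3·6 + 5·2·5 + 3·1·4 = 578 ≡ 6.
  α_i^2 mod 11 = [3, 9, 9, 4, 1].
  S_2 = Σ v_i α_i^2 r_i = 1·3·9 + 6·9·7 + 7·9·6 + 5·4·5 + 3·1·4 = 895 ≡ 4.
  S = (9, 6, 4) ≠ 0, so r is not a codeword (an error is present).
Step 3: locate the error. For a single error e at position i, S_ℓ = v_i·e·α_i^ℓ, so α_err = S_1/S_0.
  S_0^{−1} = 9^{−1} = 5 (mod 11), so α_err = 6·5 = 30 ≡ 8 = α_2. Error position i = 2.
  Consistency check: S_2/S_1 = 4·2 = 8 ≡ 8 = α_err ✓ (single-error assumption holds).
Step 4: error magnitude e = S_0/v_2 = S_0·∏_{j≠2}(α_2 − α_j) = 9·2 = 18 ≡ 7 (mod 11).
Step 5: correct position 2: c_2 = r_2 − e = 7 − 7 ≡ 0 (mod 11). Hence c = [9, 0, 6, 5, 4].
  Check: interpolating c through the α_i gives m(x) = 3 + 1·x (degree < 2) with m(α_i) = c_i for every i, so c is indeed a codeword.


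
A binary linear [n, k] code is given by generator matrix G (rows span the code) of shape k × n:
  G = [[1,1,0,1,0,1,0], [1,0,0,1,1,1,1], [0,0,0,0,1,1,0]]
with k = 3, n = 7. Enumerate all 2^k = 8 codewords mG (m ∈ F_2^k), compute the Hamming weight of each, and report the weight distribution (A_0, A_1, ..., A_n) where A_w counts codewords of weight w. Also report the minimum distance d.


Weight distribution: A_0 = 1, A_2 = 1, A_3 = 3, A_4 = 2, A_5 = 1. Minimum distance d = 2.

Enumerate all 2^3 = 8 messages m ∈ F_2^3.
For each, compute codeword c = mG in F_2^7, then tally its weight.
  m = 000 → c = 0000000, weight = 0.
  m = 100 → c = 1101010, weight = 4.
  m = 010 → c = 1001111, weight = 5.
  m = 110 → c = 0100101, weight = 3.
  m = 001 → c = 0000110, weight = 2.
  m = 101 → c = 1101100, weight = 4.
  m = 011 → c = 1001001, weight = 3.
  m = 111 → c = 0100011, weight = 3.
Tally weights:
  weight 0: 1 codewords.
  weight 2: 1 codewords.
  weight 3: 3 codewords.
  weight 4: 2 codewords.
  weight 5: 1 codewords.
Minimum distance d = smallest w > 0 with A_w > 0 = 2.
Sanity: Σ A_w = 8 = 2^3 = 8 ✓.


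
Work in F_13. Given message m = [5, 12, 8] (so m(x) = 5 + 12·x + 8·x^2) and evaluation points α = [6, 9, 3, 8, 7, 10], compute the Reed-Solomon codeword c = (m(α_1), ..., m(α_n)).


c = [1, 7, 9, 2, 0, 2]

Message polynomial: m(x) = 5 + 12·x + 8·x^2 (mod 13).
For each evaluation point α_i, compute m(α_i) mod 13:
  α_1 = 6: Horner steps 8 → 8 → 1, so m(6) = 1.
  α_2 = 9: Horner steps 8 → 6 → 7, so m(9) = 7.
  α_3 = 3: Horner steps 8 → 10 → 9, so m(3) = 9.
  α_4 = 8: Horner steps 8 → 11 → 2, so m(8) = 2.
  α_5 = 7: Horner steps 8 → 3 → 0, so m(7) = 0.
  α_6 = 10: Horner steps 8 → 1 → 2, so m(10) = 2.
Codeword c = [1, 7, 9, 2, 0, 2] ∈ F_13^6.


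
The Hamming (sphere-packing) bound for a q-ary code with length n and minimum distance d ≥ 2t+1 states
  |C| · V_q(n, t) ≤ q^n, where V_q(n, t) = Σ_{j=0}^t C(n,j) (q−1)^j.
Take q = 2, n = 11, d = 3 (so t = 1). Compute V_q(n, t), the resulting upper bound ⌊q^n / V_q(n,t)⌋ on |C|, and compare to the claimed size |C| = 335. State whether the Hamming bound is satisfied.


V_q(n, t) = 12, q^n = 2048, Hamming bound = 170, |C| = 335 > bound (violated).

Step 1: Compute V_q(n, t) = Σ_{j=0}^1 C(n, j) (q−1)^j.
  j = 0: C(11,0)·(1)^0 = 1·1 = 1.
  j = 1: C(11,1)·(1)^1 = 11·1 = 11.
  V_q(n, t) = 1 + 11 = 12.
Step 2: q^n = 2^11 = 2048.
Step 3: Hamming bound ⌊q^n / V_q(n,t)⌋ = ⌊2048/12⌋ = 170.
Step 4: Compare |C| = 335 to 170: violated.
The claimed |C| lies above the Hamming bound, so no 2-ary code of length 11 with d ≥ 3 can have 335 codewords.


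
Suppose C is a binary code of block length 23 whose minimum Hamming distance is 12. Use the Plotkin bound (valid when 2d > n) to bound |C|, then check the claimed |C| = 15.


Plotkin bound M ≤ 24; given |C| = 15 ≤ bound (satisfied).

Check applicability: 2d = 24, n = 23.
2d − n = 1 > 0, so Plotkin applies.
Compute d/(2d−n) = 12/1 ≈ 12.0000.
⌊d/(2d−n)⌋ = 12.
Plotkin bound: M ≤ 2·12 = 24.
Given |C| = 15, check: satisfied.
This |C| is below the Plotkin bound.


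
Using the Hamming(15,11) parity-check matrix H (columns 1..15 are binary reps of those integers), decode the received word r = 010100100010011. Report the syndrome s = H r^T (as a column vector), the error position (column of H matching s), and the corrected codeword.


s = (1, 0, 1, 1)^T, error position = 11, corrected codeword c = 010100100000011

Compute s = H r^T mod 2 one row at a time:
  s_1 = 0 + 0 + 0 + 1 + 0 + 0 + 1 + 1 = 3 ≡ 1 (mod 2).
  s_2 = 1 + 0 + 0 + 1 + 0 + 0 + 1 + 1 = 4 ≡ 0 (mod 2).
  s_3 = 1 + 0 + 0 + 1 + 0 + 1 + 1 + 1 = 5 ≡ 1 (mod 2).
  s_4 = 0 + 0 + 0 + 1 + 0 + 1 + 0 + 1 = 3 ≡ 1 (mod 2).
s = (1, 0, 1, 1)^T — this equals column 11 of H (binary 1011), so error is at position 11.
Correct: flip bit 11 of r = 010100100010011 to get c = 010100100000011.


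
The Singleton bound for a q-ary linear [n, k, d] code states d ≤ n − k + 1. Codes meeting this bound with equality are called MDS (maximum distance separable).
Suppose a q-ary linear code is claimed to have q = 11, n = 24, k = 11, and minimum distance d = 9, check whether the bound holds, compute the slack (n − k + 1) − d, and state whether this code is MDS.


Singleton RHS = n − k + 1 = 14, slack = 5, bound satisfied, not MDS.

Singleton bound: d ≤ n − k + 1.
Here n = 24, k = 11, so n − k + 1 = 14.
Given d = 9, check d ≤ 14: YES.
Slack = (n − k + 1) − d = 5.
The code is NOT MDS (slack = 5 > 0).
Description: the claimed parameters are [24, 11, 9]_11; such a code would be non-MDS.


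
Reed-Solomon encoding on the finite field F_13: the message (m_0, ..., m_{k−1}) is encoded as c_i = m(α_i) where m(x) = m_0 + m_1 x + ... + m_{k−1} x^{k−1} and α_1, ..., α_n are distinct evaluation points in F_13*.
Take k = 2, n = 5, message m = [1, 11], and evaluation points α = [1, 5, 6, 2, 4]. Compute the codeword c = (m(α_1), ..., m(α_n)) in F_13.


c = [12, 4, 2, 10, 6]

Message polynomial: m(x) = 1 + 11·x (mod 13).
For each evaluation point α_i, compute m(α_i) mod 13:
  α_1 = 1: Horner steps 11 → 12, so m(1) = 12.
  α_2 = 5: Horner steps 11 → 4, so m(5) = 4.
  α_3 = 6: Horner steps 11 → 2, so m(6) = 2.
  α_4 = 2: Horner steps 11 → 10, so m(2) = 10.
  α_5 = 4: Horner steps 11 → 6, so m(4) = 6.
Codeword c = [12, 4, 2, 10, 6] ∈ F_13^5.


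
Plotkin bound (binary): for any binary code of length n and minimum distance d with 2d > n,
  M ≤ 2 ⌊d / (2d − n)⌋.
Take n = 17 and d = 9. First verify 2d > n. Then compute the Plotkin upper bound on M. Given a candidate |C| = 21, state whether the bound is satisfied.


Plotkin bound M ≤ 18; given |C| = 21 > bound (violated).

Check applicability: 2d = 18, n = 17.
2d − n = 1 > 0, so Plotkin applies.
Compute d/(2d−n) = 9/1 ≈ 9.0000.
⌊d/(2d−n)⌋ = 9.
Plotkin bound: M ≤ 2·9 = 18.
Given |C| = 21, check: VIOLATED.
This |C| is above the Plotkin bound, so no binary code with n = 17, d = 9 and 21 codewords exists.


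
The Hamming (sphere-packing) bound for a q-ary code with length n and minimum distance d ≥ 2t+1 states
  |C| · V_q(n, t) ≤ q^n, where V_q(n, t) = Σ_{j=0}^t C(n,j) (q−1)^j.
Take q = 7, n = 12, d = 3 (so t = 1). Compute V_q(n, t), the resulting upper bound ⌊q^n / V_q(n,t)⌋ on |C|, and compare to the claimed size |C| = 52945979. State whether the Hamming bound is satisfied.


V_q(n, t) = 73, q^n = 13841287201, Hamming bound = 189606673, |C| = 52945979 ≤ bound (satisfied).

Step 1: Compute V_q(n, t) = Σ_{j=0}^1 C(n, j) (q−1)^j.
  j = 0: C(12,0)·(6)^0 = 1·1 = 1.
  j = 1: C(12,1)·(6)^1 = 12·6 = 72.
  V_q(n, t) = 1 + 72 = 73.
Step 2: q^n = 7^12 = 13841287201.
Step 3: Hamming bound ⌊q^n / V_q(n,t)⌋ = ⌊13841287201/73⌋ = 189606673.
Step 4: Compare |C| = 52945979 to 189606673: satisfied.
The claimed |C| lies below the Hamming bound.


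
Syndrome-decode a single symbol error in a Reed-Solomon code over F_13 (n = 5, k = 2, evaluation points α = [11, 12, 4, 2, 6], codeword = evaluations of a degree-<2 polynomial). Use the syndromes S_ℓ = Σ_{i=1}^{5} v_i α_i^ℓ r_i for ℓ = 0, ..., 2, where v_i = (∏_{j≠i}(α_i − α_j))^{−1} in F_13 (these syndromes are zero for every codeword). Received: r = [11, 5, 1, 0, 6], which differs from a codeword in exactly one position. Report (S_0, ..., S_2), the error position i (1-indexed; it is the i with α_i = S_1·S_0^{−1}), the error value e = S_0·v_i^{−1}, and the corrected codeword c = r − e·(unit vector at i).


S = (5, 4, 11), error at position 5, error magnitude e = 4, c = [11, 5, 1, 0, 2].

Step 1: column multipliers v_i = (∏_{j≠i}(α_i − α_j))^{−1} mod 13.
  i = 1 (α = 11): (11−12)(11−4)(11−2)(11−6) = (−1)·7·9·5 = −315 ≡ 10, so v_1 = 10^{−1} = 4 (mod 13).
  i = 2 (α = 12): (12−11)(12−4)(12−2)(12−6) = 1·8·10·6 = 480 ≡ 12, so v_2 = 12^{−1} = 12 (mod 13).
  i = 3 (α = 4): (4−11)(4−12)(4−2)(4−6) = (−7)·(−8)·2·(−2) = −224 ≡ 10, so v_3 = 10^{−1} = 4 (mod 13).
  i = 4 (α = 2): (2−11)(2−12)(2−4)(2−6) = (−9)·(−10)·(−2)·(−4) = 720 ≡ 5, so v_4 = 5^{−1} = 8 (mod 13).
  i = 5 (α = 6): (6−11)(6−12)(6−4)(6−2) = (−5)·(−6)·2·4 = 240 ≡ 6, so v_5 = 6^{−1} = 11 (mod 13).
  v = [4, 12, 4, 8, 11].
Step 2: syndromes of r = [11, 5, 1, 0, 6] (all sums mod 13).
  S_0 = Σ v_i r_i = 4·11 + 12·5 + 4·1 + 8·0 + 11·6 = 174 ≡ 5.
  S_1 = Σ v_i α_i r_i = 4·11·11 + 12·12·5 + 4·4·1 + 8·2·0 + 11·6·6 = 1616 ≡ 4.
  α_i^2 mod 13 = [4, 1, 3, 4, 10].
  S_2 = Σ v_i α_i^2 r_i = 4·4·11 + 12·1·5 + 4·3·1 + 8·4·0 + 11·10·6 = 908 ≡ 11.
  S = (5, 4, 11) ≠ 0, so r is not a codeword (an error is present).
Step 3: locate the error. For a single error e at position i, S_ℓ = v_i·e·α_i^ℓ, so α_err = S_1/S_0.
  S_0^{−1} = 5^{−1} = 8 (mod 13), so α_err = 4·8 = 32 ≡ 6 = α_5. Error position i = 5.
  Consistency check: S_2/S_1 = 11·10 = 110 ≡ 6 = α_err ✓ (single-error assumption holds).
Step 4: error magnitude e = S_0/v_5 = S_0·∏_{j≠5}(α_5 − α_j) = 5·6 = 30 ≡ 4 (mod 13).
Step 5: correct position 5: c_5 = r_5 − e = 6 − 4 ≡ 2 (mod 13). Hence c = [11, 5, 1, 0, 2].
  Check: interpolating c through the α_i gives m(x) = 12 + 7·x (degree < 2) with m(α_i) = c_i for every i, so c is indeed a codeword.


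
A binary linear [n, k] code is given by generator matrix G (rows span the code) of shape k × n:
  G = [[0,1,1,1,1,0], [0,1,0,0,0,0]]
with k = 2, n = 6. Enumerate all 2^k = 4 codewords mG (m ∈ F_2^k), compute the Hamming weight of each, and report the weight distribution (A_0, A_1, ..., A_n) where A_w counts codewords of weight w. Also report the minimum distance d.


Weight distribution: A_0 = 1, A_1 = 1, A_3 = 1, A_4 = 1. Minimum distance d = 1.

Enumerate all 2^2 = 4 messages m ∈ F_2^2.
For each, compute codeword c = mG in F_2^6, then tally its weight.
  m = 00 → c = 000000, weight = 0.
  m = 10 → c = 011110, weight = 4.
  m = 01 → c = 010000, weight = 1.
  m = 11 → c = 001110, weight = 3.
Tally weights:
  weight 0: 1 codewords.
  weight 1: 1 codewords.
  weight 3: 1 codewords.
  weight 4: 1 codewords.
Minimum distance d = smallest w > 0 with A_w > 0 = 1.
Sanity: Σ A_w = 4 = 2^2 = 4 ✓.


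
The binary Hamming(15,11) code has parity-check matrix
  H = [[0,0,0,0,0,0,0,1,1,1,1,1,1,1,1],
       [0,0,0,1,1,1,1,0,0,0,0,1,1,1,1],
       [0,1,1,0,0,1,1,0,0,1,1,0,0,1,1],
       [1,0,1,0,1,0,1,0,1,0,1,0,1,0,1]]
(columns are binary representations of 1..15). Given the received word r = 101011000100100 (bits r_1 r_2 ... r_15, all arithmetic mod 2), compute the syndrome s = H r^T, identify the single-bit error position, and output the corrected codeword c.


s = (0, 1, 1, 0)^T, error position = 6, corrected codeword c = 101010000100100

Compute s = H r^T mod 2 one row at a time:
  s_1 = 0 + 0 + 1 + 0 + 0 + 1 + 0 + 0 = 2 ≡ 0 (mod 2).
  s_2 = 0 + 1 + 1 + 0 + 0 + 1 + 0 + 0 = 3 ≡ 1 (mod 2).
  s_3 = 0 + 1 + 1 + 0 + 1 + 0 + 0 + 0 = 3 ≡ 1 (mod 2).
  s_4 = 1 + 1 + 1 + 0 + 0 + 0 + 1 + 0 = 4 ≡ 0 (mod 2).
s = (0, 1, 1, 0)^T — this equals column 6 of H (binary 0110), so error is at position 6.
Correct: flip bit 6 of r = 101011000100100 to get c = 101010000100100.


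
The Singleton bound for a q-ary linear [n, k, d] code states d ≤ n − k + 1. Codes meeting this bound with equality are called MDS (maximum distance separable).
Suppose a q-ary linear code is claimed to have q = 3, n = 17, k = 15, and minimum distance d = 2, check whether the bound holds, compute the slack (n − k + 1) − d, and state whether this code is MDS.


Singleton RHS = n − k + 1 = 3, slack = 1, bound satisfied, not MDS.

Singleton bound: d ≤ n − k + 1.
Here n = 17, k = 15, so n − k + 1 = 3.
Given d = 2, check d ≤ 3: YES.
Slack = (n − k + 1) − d = 1.
The code is NOT MDS (slack = 1 > 0).
Description: the claimed parameters are [17, 15, 2]_3; such a code would be non-MDS.


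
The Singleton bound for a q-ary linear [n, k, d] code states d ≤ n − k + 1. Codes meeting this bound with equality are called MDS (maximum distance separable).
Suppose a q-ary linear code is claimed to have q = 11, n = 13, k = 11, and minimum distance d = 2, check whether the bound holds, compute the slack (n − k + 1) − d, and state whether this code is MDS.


Singleton RHS = n − k + 1 = 3, slack = 1, bound satisfied, not MDS.

Singleton bound: d ≤ n − k + 1.
Here n = 13, k = 11, so n − k + 1 = 3.
Given d = 2, check d ≤ 3: YES.
Slack = (n − k + 1) − d = 1.
The code is NOT MDS (slack = 1 > 0).
Description: the claimed parameters are [13, 11, 2]_11; such a code would be non-MDS.


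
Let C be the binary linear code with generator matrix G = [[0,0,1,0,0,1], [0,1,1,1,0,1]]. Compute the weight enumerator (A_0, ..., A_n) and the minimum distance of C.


Weight distribution: A_0 = 1, A_2 = 2, A_4 = 1. Minimum distance d = 2.

Enumerate all 2^2 = 4 messages m ∈ F_2^2.
For each, compute codeword c = mG in F_2^6, then tally its weight.
  m = 00 → c = 000000, weight = 0.
  m = 10 → c = 001001, weight = 2.
  m = 01 → c = 011101, weight = 4.
  m = 11 → c = 010100, weight = 2.
Tally weights:
  weight 0: 1 codewords.
  weight 2: 2 codewords.
  weight 4: 1 codewords.
Minimum distance d = smallest w > 0 with A_w > 0 = 2.
Sanity: Σ A_w = 4 = 2^2 = 4 ✓.


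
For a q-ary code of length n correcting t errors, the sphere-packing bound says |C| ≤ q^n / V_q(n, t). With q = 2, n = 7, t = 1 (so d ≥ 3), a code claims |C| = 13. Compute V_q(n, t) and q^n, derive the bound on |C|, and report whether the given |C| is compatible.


V_q(n, t) = 8, q^n = 128, Hamming bound = 16, |C| = 13 ≤ bound (satisfied).

Step 1: Compute V_q(n, t) = Σ_{j=0}^1 C(n, j) (q−1)^j.
  j = 0: C(7,0)·(1)^0 = 1·1 = 1.
  j = 1: C(7,1)·(1)^1 = 7·1 = 7.
  V_q(n, t) = 1 + 7 = 8.
Step 2: q^n = 2^7 = 128.
Step 3: Hamming bound ⌊q^n / V_q(n,t)⌋ = ⌊128/8⌋ = 16.
Step 4: Compare |C| = 13 to 16: satisfied.
The claimed |C| lies below the Hamming bound.


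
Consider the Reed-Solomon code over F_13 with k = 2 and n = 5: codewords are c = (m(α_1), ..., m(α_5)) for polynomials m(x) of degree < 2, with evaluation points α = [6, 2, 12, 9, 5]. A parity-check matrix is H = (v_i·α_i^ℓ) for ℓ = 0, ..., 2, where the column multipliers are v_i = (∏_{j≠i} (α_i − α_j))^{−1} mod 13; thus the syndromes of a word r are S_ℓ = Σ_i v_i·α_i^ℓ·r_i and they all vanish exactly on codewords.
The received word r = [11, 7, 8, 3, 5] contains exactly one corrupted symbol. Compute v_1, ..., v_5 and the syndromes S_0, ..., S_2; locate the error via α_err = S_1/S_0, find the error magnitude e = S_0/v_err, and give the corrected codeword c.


S = (9, 5, 10), error at position 2, error magnitude e = 7, c = [11, 0, 8, 3, 5].

Step 1: column multipliers v_i = (∏_{j≠i}(α_i − α_j))^{−1} mod 13.
  i = 1 (α = 6): (6−2)(6−12)(6−9)(6−5) = 4·(−6)·(−3)·1 = 72 ≡ 7, so v_1 = 7^{−1} = 2 (mod 13).
  i = 2 (α = 2): (2−6)(2−12)(2−9)(2−5) = (−4)·(−10)·(−7)·(−3) = 840 ≡ 8, so v_2 = 8^{−1} = 5 (mod 13).
  i = 3 (α = 12): (12−6)(12−2)(12−9)(12−5) = 6·10·3·7 = 1260 ≡ 12, so v_3 = 12^{−1} = 12 (mod 13).
  i = 4 (α = 9): (9−6)(9−2)(9−12)(9−5) = 3·7·(−3)·4 = −252 ≡ 8, so v_4 = 8^{−1} = 5 (mod 13).
  i = 5 (α = 5): (5−6)(5−2)(5−12)(5−9) = (−1)·3·(−7)·(−4) = −84 ≡ 7, so v_5 = 7^{−1} = 2 (mod 13).
  v = [2, 5, 12, 5, 2].
Step 2: syndromes of r = [11, 7, 8, 3, 5] (all sums mod 13).
  S_0 = Σ v_i r_i = 2·11 + 5·7 + 12·8 + 5·3 + 2·5 = 178 ≡ 9.
  S_1 = Σ v_i α_i r_i = 2·6·11 + 5·2·7 + 12·12·8 + 5·9·3 + 2·5·5 = 1539 ≡ 5.
  α_i^2 mod 13 = [10, 4, 1, 3, 12].
  S_2 = Σ v_i α_i^2 r_i = 2·10·11 + 5·4·7 + 12·1·8 + 5·3·3 + 2·12·5 = 621 ≡ 10.
  S = (9, 5, 10) ≠ 0, so r is not a codeword (an error is present).
Step 3: locate the error. For a single error e at position i, S_ℓ = v_i·e·α_i^ℓ, so α_err = S_1/S_0.
  S_0^{−1} = 9^{−1} = 3 (mod 13), so α_err = 5·3 = 15 ≡ 2 = α_2. Error position i = 2.
  Consistency check: S_2/S_1 = 10·8 = 80 ≡ 2 = α_err ✓ (single-error assumption holds).
Step 4: error magnitude e = S_0/v_2 = S_0·∏_{j≠2}(α_2 − α_j) = 9·8 = 72 ≡ 7 (mod 13).
Step 5: correct position 2: c_2 = r_2 − e = 7 − 7 ≡ 0 (mod 13). Hence c = [11, 0, 8, 3, 5].
  Check: interpolating c through the α_i gives m(x) = 1 + 6·x (degree < 2) with m(α_i) = c_i for every i, so c is indeed a codeword.
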